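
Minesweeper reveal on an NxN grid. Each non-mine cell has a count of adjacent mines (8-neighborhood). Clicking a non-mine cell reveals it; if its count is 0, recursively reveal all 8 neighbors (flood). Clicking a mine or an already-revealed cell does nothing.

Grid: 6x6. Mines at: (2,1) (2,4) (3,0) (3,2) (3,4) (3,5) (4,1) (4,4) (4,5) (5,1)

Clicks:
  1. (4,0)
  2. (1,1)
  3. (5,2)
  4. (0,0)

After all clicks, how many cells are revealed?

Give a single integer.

Click 1 (4,0) count=3: revealed 1 new [(4,0)] -> total=1
Click 2 (1,1) count=1: revealed 1 new [(1,1)] -> total=2
Click 3 (5,2) count=2: revealed 1 new [(5,2)] -> total=3
Click 4 (0,0) count=0: revealed 11 new [(0,0) (0,1) (0,2) (0,3) (0,4) (0,5) (1,0) (1,2) (1,3) (1,4) (1,5)] -> total=14

Answer: 14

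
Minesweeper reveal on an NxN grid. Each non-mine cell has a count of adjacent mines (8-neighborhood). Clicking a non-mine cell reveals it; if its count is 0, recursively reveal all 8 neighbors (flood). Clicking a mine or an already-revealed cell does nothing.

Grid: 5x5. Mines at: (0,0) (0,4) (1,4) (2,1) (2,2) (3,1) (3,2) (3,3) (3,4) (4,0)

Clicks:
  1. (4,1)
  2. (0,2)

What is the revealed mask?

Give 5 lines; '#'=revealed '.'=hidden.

Click 1 (4,1) count=3: revealed 1 new [(4,1)] -> total=1
Click 2 (0,2) count=0: revealed 6 new [(0,1) (0,2) (0,3) (1,1) (1,2) (1,3)] -> total=7

Answer: .###.
.###.
.....
.....
.#...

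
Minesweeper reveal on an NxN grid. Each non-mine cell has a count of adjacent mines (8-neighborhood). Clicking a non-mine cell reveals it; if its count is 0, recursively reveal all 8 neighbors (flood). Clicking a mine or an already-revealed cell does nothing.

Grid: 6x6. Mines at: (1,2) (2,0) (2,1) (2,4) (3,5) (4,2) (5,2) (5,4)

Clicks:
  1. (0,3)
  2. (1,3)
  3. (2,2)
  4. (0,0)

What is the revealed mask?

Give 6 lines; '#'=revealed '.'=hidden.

Click 1 (0,3) count=1: revealed 1 new [(0,3)] -> total=1
Click 2 (1,3) count=2: revealed 1 new [(1,3)] -> total=2
Click 3 (2,2) count=2: revealed 1 new [(2,2)] -> total=3
Click 4 (0,0) count=0: revealed 4 new [(0,0) (0,1) (1,0) (1,1)] -> total=7

Answer: ##.#..
##.#..
..#...
......
......
......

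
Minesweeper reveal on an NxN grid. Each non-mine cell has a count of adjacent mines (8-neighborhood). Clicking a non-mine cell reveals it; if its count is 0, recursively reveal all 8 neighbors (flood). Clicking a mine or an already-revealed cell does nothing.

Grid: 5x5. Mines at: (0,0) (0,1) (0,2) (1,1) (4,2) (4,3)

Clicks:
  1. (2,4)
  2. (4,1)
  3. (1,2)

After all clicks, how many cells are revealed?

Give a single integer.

Click 1 (2,4) count=0: revealed 11 new [(0,3) (0,4) (1,2) (1,3) (1,4) (2,2) (2,3) (2,4) (3,2) (3,3) (3,4)] -> total=11
Click 2 (4,1) count=1: revealed 1 new [(4,1)] -> total=12
Click 3 (1,2) count=3: revealed 0 new [(none)] -> total=12

Answer: 12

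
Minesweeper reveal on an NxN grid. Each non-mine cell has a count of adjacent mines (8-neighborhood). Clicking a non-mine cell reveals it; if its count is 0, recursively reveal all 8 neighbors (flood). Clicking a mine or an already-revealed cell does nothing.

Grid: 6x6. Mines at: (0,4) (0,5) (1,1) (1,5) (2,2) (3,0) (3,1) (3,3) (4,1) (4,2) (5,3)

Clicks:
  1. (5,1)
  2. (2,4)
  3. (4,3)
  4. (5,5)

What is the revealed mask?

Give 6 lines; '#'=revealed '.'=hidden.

Answer: ......
......
....##
....##
...###
.#..##

Derivation:
Click 1 (5,1) count=2: revealed 1 new [(5,1)] -> total=1
Click 2 (2,4) count=2: revealed 1 new [(2,4)] -> total=2
Click 3 (4,3) count=3: revealed 1 new [(4,3)] -> total=3
Click 4 (5,5) count=0: revealed 7 new [(2,5) (3,4) (3,5) (4,4) (4,5) (5,4) (5,5)] -> total=10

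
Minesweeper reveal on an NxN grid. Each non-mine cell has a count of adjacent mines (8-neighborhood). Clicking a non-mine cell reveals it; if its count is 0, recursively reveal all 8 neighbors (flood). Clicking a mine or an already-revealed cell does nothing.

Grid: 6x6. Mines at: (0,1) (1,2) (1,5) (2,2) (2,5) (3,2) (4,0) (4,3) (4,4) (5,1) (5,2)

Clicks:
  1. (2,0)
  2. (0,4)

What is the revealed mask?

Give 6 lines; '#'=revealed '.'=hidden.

Click 1 (2,0) count=0: revealed 6 new [(1,0) (1,1) (2,0) (2,1) (3,0) (3,1)] -> total=6
Click 2 (0,4) count=1: revealed 1 new [(0,4)] -> total=7

Answer: ....#.
##....
##....
##....
......
......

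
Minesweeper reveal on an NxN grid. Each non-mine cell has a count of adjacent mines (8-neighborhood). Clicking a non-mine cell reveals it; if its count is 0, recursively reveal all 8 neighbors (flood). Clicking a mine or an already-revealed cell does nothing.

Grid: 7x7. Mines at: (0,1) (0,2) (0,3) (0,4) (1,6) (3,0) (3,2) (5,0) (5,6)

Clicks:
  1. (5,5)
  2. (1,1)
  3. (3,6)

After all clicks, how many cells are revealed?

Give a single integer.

Click 1 (5,5) count=1: revealed 1 new [(5,5)] -> total=1
Click 2 (1,1) count=2: revealed 1 new [(1,1)] -> total=2
Click 3 (3,6) count=0: revealed 26 new [(1,3) (1,4) (1,5) (2,3) (2,4) (2,5) (2,6) (3,3) (3,4) (3,5) (3,6) (4,1) (4,2) (4,3) (4,4) (4,5) (4,6) (5,1) (5,2) (5,3) (5,4) (6,1) (6,2) (6,3) (6,4) (6,5)] -> total=28

Answer: 28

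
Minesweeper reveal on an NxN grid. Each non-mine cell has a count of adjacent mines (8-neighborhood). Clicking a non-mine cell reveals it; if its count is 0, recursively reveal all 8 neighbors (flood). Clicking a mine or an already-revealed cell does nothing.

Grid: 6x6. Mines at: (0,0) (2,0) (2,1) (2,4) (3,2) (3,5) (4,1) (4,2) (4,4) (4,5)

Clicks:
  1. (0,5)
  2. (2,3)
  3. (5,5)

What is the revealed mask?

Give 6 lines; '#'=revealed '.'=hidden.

Click 1 (0,5) count=0: revealed 10 new [(0,1) (0,2) (0,3) (0,4) (0,5) (1,1) (1,2) (1,3) (1,4) (1,5)] -> total=10
Click 2 (2,3) count=2: revealed 1 new [(2,3)] -> total=11
Click 3 (5,5) count=2: revealed 1 new [(5,5)] -> total=12

Answer: .#####
.#####
...#..
......
......
.....#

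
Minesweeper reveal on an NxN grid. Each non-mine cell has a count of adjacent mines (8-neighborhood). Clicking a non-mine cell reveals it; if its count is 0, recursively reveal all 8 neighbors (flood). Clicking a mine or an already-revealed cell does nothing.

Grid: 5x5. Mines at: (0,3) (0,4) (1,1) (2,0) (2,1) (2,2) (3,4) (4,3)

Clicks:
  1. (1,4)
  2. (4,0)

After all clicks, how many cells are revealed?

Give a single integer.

Answer: 7

Derivation:
Click 1 (1,4) count=2: revealed 1 new [(1,4)] -> total=1
Click 2 (4,0) count=0: revealed 6 new [(3,0) (3,1) (3,2) (4,0) (4,1) (4,2)] -> total=7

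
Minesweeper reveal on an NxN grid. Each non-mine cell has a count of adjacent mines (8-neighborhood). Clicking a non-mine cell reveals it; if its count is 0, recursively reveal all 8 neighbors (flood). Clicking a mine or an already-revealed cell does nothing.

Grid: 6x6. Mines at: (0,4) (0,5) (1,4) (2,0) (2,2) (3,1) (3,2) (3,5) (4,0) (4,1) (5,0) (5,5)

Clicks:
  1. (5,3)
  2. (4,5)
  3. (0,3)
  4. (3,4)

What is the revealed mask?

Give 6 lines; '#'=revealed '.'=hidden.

Click 1 (5,3) count=0: revealed 6 new [(4,2) (4,3) (4,4) (5,2) (5,3) (5,4)] -> total=6
Click 2 (4,5) count=2: revealed 1 new [(4,5)] -> total=7
Click 3 (0,3) count=2: revealed 1 new [(0,3)] -> total=8
Click 4 (3,4) count=1: revealed 1 new [(3,4)] -> total=9

Answer: ...#..
......
......
....#.
..####
..###.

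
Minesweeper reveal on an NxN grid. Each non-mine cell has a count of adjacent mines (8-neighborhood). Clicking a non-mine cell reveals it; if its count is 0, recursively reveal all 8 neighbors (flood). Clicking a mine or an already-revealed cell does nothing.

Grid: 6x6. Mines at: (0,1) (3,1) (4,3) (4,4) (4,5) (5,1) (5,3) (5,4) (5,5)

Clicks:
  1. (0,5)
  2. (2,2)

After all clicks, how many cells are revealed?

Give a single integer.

Answer: 16

Derivation:
Click 1 (0,5) count=0: revealed 16 new [(0,2) (0,3) (0,4) (0,5) (1,2) (1,3) (1,4) (1,5) (2,2) (2,3) (2,4) (2,5) (3,2) (3,3) (3,4) (3,5)] -> total=16
Click 2 (2,2) count=1: revealed 0 new [(none)] -> total=16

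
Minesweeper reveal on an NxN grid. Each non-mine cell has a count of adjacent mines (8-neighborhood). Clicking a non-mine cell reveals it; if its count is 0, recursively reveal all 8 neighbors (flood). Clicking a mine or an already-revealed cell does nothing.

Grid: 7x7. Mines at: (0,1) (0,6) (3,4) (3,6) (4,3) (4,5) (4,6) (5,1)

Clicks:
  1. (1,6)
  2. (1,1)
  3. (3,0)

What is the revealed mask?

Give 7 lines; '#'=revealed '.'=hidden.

Click 1 (1,6) count=1: revealed 1 new [(1,6)] -> total=1
Click 2 (1,1) count=1: revealed 1 new [(1,1)] -> total=2
Click 3 (3,0) count=0: revealed 22 new [(0,2) (0,3) (0,4) (0,5) (1,0) (1,2) (1,3) (1,4) (1,5) (2,0) (2,1) (2,2) (2,3) (2,4) (2,5) (3,0) (3,1) (3,2) (3,3) (4,0) (4,1) (4,2)] -> total=24

Answer: ..####.
#######
######.
####...
###....
.......
.......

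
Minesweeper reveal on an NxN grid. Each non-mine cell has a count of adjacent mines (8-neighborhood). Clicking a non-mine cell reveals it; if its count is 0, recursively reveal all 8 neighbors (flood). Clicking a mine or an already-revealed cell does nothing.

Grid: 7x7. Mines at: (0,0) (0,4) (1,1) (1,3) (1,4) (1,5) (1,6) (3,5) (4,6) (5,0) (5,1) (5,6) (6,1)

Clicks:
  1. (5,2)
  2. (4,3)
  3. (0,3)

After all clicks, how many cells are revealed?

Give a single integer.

Answer: 25

Derivation:
Click 1 (5,2) count=2: revealed 1 new [(5,2)] -> total=1
Click 2 (4,3) count=0: revealed 23 new [(2,0) (2,1) (2,2) (2,3) (2,4) (3,0) (3,1) (3,2) (3,3) (3,4) (4,0) (4,1) (4,2) (4,3) (4,4) (4,5) (5,3) (5,4) (5,5) (6,2) (6,3) (6,4) (6,5)] -> total=24
Click 3 (0,3) count=3: revealed 1 new [(0,3)] -> total=25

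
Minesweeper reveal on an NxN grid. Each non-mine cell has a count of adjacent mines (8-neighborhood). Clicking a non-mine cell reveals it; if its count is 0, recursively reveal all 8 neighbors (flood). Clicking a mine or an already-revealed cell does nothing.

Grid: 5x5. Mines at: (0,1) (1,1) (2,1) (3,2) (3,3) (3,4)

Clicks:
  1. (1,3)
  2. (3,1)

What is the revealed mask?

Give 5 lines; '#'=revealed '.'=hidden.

Click 1 (1,3) count=0: revealed 9 new [(0,2) (0,3) (0,4) (1,2) (1,3) (1,4) (2,2) (2,3) (2,4)] -> total=9
Click 2 (3,1) count=2: revealed 1 new [(3,1)] -> total=10

Answer: ..###
..###
..###
.#...
.....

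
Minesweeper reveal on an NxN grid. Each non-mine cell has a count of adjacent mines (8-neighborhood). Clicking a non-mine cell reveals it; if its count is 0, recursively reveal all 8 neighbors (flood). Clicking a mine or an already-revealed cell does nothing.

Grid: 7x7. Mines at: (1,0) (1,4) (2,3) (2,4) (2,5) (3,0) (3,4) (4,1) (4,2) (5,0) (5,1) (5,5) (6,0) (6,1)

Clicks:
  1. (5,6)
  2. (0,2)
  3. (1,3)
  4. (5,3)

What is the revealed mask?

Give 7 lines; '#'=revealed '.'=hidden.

Click 1 (5,6) count=1: revealed 1 new [(5,6)] -> total=1
Click 2 (0,2) count=0: revealed 6 new [(0,1) (0,2) (0,3) (1,1) (1,2) (1,3)] -> total=7
Click 3 (1,3) count=3: revealed 0 new [(none)] -> total=7
Click 4 (5,3) count=1: revealed 1 new [(5,3)] -> total=8

Answer: .###...
.###...
.......
.......
.......
...#..#
.......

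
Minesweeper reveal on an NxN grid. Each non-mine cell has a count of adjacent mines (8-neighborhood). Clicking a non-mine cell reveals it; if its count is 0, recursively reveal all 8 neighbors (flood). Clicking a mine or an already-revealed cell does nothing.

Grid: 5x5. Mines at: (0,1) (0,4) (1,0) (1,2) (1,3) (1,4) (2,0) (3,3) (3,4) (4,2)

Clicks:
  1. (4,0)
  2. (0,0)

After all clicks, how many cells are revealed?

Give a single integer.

Answer: 5

Derivation:
Click 1 (4,0) count=0: revealed 4 new [(3,0) (3,1) (4,0) (4,1)] -> total=4
Click 2 (0,0) count=2: revealed 1 new [(0,0)] -> total=5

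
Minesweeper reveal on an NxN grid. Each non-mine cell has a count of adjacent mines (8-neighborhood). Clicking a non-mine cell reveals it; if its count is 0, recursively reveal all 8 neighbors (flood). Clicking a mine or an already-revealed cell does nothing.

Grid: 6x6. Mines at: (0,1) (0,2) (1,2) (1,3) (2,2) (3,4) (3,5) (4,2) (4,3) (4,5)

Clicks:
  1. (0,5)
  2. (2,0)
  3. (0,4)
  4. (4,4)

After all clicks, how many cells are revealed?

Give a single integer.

Click 1 (0,5) count=0: revealed 6 new [(0,4) (0,5) (1,4) (1,5) (2,4) (2,5)] -> total=6
Click 2 (2,0) count=0: revealed 10 new [(1,0) (1,1) (2,0) (2,1) (3,0) (3,1) (4,0) (4,1) (5,0) (5,1)] -> total=16
Click 3 (0,4) count=1: revealed 0 new [(none)] -> total=16
Click 4 (4,4) count=4: revealed 1 new [(4,4)] -> total=17

Answer: 17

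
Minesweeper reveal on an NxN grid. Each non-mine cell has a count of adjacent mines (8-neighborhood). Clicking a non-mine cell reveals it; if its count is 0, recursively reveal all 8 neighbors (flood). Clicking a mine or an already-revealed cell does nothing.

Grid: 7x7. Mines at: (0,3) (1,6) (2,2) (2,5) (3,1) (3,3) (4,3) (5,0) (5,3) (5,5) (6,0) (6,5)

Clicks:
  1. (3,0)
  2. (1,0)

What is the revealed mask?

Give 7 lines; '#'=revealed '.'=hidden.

Answer: ###....
###....
##.....
#......
.......
.......
.......

Derivation:
Click 1 (3,0) count=1: revealed 1 new [(3,0)] -> total=1
Click 2 (1,0) count=0: revealed 8 new [(0,0) (0,1) (0,2) (1,0) (1,1) (1,2) (2,0) (2,1)] -> total=9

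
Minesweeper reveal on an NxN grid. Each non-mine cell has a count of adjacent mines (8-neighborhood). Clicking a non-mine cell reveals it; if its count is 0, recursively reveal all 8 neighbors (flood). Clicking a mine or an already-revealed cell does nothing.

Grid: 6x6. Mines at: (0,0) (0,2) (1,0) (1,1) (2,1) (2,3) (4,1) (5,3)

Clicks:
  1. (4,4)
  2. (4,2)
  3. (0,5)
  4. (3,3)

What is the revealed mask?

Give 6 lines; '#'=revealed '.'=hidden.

Click 1 (4,4) count=1: revealed 1 new [(4,4)] -> total=1
Click 2 (4,2) count=2: revealed 1 new [(4,2)] -> total=2
Click 3 (0,5) count=0: revealed 13 new [(0,3) (0,4) (0,5) (1,3) (1,4) (1,5) (2,4) (2,5) (3,4) (3,5) (4,5) (5,4) (5,5)] -> total=15
Click 4 (3,3) count=1: revealed 1 new [(3,3)] -> total=16

Answer: ...###
...###
....##
...###
..#.##
....##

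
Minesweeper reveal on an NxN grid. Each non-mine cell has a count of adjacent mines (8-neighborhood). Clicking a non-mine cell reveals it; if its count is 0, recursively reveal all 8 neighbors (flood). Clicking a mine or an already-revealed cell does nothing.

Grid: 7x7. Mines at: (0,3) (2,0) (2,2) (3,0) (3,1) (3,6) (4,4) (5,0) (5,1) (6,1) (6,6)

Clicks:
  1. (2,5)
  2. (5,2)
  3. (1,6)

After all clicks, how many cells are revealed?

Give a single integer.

Click 1 (2,5) count=1: revealed 1 new [(2,5)] -> total=1
Click 2 (5,2) count=2: revealed 1 new [(5,2)] -> total=2
Click 3 (1,6) count=0: revealed 13 new [(0,4) (0,5) (0,6) (1,3) (1,4) (1,5) (1,6) (2,3) (2,4) (2,6) (3,3) (3,4) (3,5)] -> total=15

Answer: 15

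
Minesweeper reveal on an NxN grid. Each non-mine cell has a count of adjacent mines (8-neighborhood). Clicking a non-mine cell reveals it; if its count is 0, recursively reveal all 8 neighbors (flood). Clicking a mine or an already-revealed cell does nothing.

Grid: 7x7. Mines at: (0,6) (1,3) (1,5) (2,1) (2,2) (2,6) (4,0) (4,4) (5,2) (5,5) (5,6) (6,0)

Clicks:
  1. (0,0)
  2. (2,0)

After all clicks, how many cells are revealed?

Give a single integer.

Click 1 (0,0) count=0: revealed 6 new [(0,0) (0,1) (0,2) (1,0) (1,1) (1,2)] -> total=6
Click 2 (2,0) count=1: revealed 1 new [(2,0)] -> total=7

Answer: 7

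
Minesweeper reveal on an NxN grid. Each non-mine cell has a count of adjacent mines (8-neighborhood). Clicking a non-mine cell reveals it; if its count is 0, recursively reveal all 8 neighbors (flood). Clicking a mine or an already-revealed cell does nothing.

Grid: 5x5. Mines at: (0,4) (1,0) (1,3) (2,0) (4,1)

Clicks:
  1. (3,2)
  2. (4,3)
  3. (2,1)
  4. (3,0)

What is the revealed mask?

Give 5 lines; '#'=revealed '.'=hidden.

Click 1 (3,2) count=1: revealed 1 new [(3,2)] -> total=1
Click 2 (4,3) count=0: revealed 8 new [(2,2) (2,3) (2,4) (3,3) (3,4) (4,2) (4,3) (4,4)] -> total=9
Click 3 (2,1) count=2: revealed 1 new [(2,1)] -> total=10
Click 4 (3,0) count=2: revealed 1 new [(3,0)] -> total=11

Answer: .....
.....
.####
#.###
..###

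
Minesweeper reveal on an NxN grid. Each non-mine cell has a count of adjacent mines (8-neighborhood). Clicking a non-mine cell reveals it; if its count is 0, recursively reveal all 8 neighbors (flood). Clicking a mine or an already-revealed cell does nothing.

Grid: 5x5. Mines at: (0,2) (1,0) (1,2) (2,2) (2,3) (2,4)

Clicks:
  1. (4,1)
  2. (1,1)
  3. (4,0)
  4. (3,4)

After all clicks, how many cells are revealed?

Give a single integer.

Answer: 13

Derivation:
Click 1 (4,1) count=0: revealed 12 new [(2,0) (2,1) (3,0) (3,1) (3,2) (3,3) (3,4) (4,0) (4,1) (4,2) (4,3) (4,4)] -> total=12
Click 2 (1,1) count=4: revealed 1 new [(1,1)] -> total=13
Click 3 (4,0) count=0: revealed 0 new [(none)] -> total=13
Click 4 (3,4) count=2: revealed 0 new [(none)] -> total=13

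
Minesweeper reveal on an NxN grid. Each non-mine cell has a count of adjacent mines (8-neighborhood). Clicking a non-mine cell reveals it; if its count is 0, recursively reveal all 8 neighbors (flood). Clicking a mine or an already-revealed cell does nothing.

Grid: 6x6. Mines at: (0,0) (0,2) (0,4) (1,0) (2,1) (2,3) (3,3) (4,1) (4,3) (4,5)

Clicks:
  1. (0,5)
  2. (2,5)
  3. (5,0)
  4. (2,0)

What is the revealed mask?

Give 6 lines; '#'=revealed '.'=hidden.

Click 1 (0,5) count=1: revealed 1 new [(0,5)] -> total=1
Click 2 (2,5) count=0: revealed 6 new [(1,4) (1,5) (2,4) (2,5) (3,4) (3,5)] -> total=7
Click 3 (5,0) count=1: revealed 1 new [(5,0)] -> total=8
Click 4 (2,0) count=2: revealed 1 new [(2,0)] -> total=9

Answer: .....#
....##
#...##
....##
......
#.....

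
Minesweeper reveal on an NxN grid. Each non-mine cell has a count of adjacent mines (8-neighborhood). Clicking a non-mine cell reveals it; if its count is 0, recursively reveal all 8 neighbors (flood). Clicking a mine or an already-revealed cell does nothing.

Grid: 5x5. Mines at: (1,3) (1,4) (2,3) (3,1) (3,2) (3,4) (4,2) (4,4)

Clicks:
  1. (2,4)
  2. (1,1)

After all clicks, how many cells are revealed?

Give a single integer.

Click 1 (2,4) count=4: revealed 1 new [(2,4)] -> total=1
Click 2 (1,1) count=0: revealed 9 new [(0,0) (0,1) (0,2) (1,0) (1,1) (1,2) (2,0) (2,1) (2,2)] -> total=10

Answer: 10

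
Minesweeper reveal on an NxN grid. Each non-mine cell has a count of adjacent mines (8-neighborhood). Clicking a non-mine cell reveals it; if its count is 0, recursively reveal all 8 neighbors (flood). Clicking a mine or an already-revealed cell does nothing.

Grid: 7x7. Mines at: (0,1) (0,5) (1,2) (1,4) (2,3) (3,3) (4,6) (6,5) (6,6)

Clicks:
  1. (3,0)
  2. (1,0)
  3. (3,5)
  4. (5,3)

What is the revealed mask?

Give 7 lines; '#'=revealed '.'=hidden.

Answer: .......
##.....
###....
###..#.
#####..
#####..
#####..

Derivation:
Click 1 (3,0) count=0: revealed 23 new [(1,0) (1,1) (2,0) (2,1) (2,2) (3,0) (3,1) (3,2) (4,0) (4,1) (4,2) (4,3) (4,4) (5,0) (5,1) (5,2) (5,3) (5,4) (6,0) (6,1) (6,2) (6,3) (6,4)] -> total=23
Click 2 (1,0) count=1: revealed 0 new [(none)] -> total=23
Click 3 (3,5) count=1: revealed 1 new [(3,5)] -> total=24
Click 4 (5,3) count=0: revealed 0 new [(none)] -> total=24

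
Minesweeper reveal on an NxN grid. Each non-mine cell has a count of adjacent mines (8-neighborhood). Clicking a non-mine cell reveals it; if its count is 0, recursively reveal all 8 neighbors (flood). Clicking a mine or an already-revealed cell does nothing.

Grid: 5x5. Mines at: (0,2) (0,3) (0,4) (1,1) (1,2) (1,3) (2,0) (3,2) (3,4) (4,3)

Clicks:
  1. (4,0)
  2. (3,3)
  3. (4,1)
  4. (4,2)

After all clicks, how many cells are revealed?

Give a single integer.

Click 1 (4,0) count=0: revealed 4 new [(3,0) (3,1) (4,0) (4,1)] -> total=4
Click 2 (3,3) count=3: revealed 1 new [(3,3)] -> total=5
Click 3 (4,1) count=1: revealed 0 new [(none)] -> total=5
Click 4 (4,2) count=2: revealed 1 new [(4,2)] -> total=6

Answer: 6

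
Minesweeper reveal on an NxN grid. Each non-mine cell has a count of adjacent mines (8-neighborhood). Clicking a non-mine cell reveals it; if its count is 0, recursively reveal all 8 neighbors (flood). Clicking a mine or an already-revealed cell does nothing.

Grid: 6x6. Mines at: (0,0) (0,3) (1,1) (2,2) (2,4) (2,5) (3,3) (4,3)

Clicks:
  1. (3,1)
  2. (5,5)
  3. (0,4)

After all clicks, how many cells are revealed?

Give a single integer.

Click 1 (3,1) count=1: revealed 1 new [(3,1)] -> total=1
Click 2 (5,5) count=0: revealed 6 new [(3,4) (3,5) (4,4) (4,5) (5,4) (5,5)] -> total=7
Click 3 (0,4) count=1: revealed 1 new [(0,4)] -> total=8

Answer: 8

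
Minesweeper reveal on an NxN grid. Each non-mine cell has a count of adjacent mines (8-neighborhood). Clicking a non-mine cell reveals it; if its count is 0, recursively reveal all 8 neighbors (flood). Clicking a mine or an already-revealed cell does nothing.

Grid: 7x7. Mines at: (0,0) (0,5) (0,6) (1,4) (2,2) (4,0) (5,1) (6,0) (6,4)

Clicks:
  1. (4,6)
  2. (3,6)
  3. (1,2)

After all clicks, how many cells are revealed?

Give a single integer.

Click 1 (4,6) count=0: revealed 23 new [(1,5) (1,6) (2,3) (2,4) (2,5) (2,6) (3,2) (3,3) (3,4) (3,5) (3,6) (4,2) (4,3) (4,4) (4,5) (4,6) (5,2) (5,3) (5,4) (5,5) (5,6) (6,5) (6,6)] -> total=23
Click 2 (3,6) count=0: revealed 0 new [(none)] -> total=23
Click 3 (1,2) count=1: revealed 1 new [(1,2)] -> total=24

Answer: 24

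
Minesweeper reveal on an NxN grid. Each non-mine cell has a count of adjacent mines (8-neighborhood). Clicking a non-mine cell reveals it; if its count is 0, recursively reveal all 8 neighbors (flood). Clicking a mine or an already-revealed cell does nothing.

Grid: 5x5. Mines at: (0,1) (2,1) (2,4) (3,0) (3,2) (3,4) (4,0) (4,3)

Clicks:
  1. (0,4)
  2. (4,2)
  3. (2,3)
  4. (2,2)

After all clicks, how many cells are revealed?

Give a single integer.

Click 1 (0,4) count=0: revealed 6 new [(0,2) (0,3) (0,4) (1,2) (1,3) (1,4)] -> total=6
Click 2 (4,2) count=2: revealed 1 new [(4,2)] -> total=7
Click 3 (2,3) count=3: revealed 1 new [(2,3)] -> total=8
Click 4 (2,2) count=2: revealed 1 new [(2,2)] -> total=9

Answer: 9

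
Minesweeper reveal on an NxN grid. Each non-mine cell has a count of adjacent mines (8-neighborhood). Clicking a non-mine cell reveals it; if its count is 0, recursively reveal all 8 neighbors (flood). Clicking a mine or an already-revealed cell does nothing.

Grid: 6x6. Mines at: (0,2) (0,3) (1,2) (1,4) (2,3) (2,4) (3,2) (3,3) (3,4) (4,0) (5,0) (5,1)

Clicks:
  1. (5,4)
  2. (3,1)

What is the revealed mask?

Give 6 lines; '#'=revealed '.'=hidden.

Answer: ......
......
......
.#....
..####
..####

Derivation:
Click 1 (5,4) count=0: revealed 8 new [(4,2) (4,3) (4,4) (4,5) (5,2) (5,3) (5,4) (5,5)] -> total=8
Click 2 (3,1) count=2: revealed 1 new [(3,1)] -> total=9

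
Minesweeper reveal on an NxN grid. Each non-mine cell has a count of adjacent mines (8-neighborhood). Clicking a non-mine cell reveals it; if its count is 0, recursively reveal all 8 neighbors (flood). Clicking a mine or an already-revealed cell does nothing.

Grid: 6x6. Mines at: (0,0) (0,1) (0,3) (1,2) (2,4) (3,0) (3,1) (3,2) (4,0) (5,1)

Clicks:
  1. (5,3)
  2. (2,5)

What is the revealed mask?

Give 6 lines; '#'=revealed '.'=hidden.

Answer: ......
......
.....#
...###
..####
..####

Derivation:
Click 1 (5,3) count=0: revealed 11 new [(3,3) (3,4) (3,5) (4,2) (4,3) (4,4) (4,5) (5,2) (5,3) (5,4) (5,5)] -> total=11
Click 2 (2,5) count=1: revealed 1 new [(2,5)] -> total=12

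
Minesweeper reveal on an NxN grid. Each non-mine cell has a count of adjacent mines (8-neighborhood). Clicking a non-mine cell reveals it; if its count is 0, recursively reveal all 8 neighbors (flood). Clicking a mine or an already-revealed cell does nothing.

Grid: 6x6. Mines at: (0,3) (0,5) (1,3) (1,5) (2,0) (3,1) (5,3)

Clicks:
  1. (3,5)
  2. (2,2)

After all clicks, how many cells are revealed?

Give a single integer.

Click 1 (3,5) count=0: revealed 14 new [(2,2) (2,3) (2,4) (2,5) (3,2) (3,3) (3,4) (3,5) (4,2) (4,3) (4,4) (4,5) (5,4) (5,5)] -> total=14
Click 2 (2,2) count=2: revealed 0 new [(none)] -> total=14

Answer: 14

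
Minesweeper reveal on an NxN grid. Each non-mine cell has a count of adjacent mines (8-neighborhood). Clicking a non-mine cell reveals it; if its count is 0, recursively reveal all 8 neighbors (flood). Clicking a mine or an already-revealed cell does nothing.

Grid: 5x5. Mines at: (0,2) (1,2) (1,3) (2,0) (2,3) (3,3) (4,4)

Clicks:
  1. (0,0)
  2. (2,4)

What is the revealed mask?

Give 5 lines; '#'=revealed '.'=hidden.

Answer: ##...
##...
....#
.....
.....

Derivation:
Click 1 (0,0) count=0: revealed 4 new [(0,0) (0,1) (1,0) (1,1)] -> total=4
Click 2 (2,4) count=3: revealed 1 new [(2,4)] -> total=5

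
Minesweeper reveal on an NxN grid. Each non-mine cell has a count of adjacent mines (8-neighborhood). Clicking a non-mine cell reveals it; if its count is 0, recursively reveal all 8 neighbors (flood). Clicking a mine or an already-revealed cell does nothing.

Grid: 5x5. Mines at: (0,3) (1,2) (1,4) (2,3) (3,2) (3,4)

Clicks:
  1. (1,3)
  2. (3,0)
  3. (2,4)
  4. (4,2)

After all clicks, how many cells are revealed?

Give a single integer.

Answer: 13

Derivation:
Click 1 (1,3) count=4: revealed 1 new [(1,3)] -> total=1
Click 2 (3,0) count=0: revealed 10 new [(0,0) (0,1) (1,0) (1,1) (2,0) (2,1) (3,0) (3,1) (4,0) (4,1)] -> total=11
Click 3 (2,4) count=3: revealed 1 new [(2,4)] -> total=12
Click 4 (4,2) count=1: revealed 1 new [(4,2)] -> total=13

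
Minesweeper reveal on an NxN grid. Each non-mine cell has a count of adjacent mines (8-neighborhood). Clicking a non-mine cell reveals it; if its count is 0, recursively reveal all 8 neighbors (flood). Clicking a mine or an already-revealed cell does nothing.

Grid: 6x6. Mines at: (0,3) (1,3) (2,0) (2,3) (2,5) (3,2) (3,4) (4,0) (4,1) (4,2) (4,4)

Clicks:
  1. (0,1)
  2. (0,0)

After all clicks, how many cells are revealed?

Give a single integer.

Answer: 6

Derivation:
Click 1 (0,1) count=0: revealed 6 new [(0,0) (0,1) (0,2) (1,0) (1,1) (1,2)] -> total=6
Click 2 (0,0) count=0: revealed 0 new [(none)] -> total=6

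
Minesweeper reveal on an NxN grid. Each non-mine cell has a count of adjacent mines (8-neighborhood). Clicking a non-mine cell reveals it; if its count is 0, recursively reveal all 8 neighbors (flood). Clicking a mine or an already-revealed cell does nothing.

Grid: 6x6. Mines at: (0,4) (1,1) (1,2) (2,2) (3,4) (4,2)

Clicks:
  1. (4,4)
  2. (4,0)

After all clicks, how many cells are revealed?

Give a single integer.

Answer: 9

Derivation:
Click 1 (4,4) count=1: revealed 1 new [(4,4)] -> total=1
Click 2 (4,0) count=0: revealed 8 new [(2,0) (2,1) (3,0) (3,1) (4,0) (4,1) (5,0) (5,1)] -> total=9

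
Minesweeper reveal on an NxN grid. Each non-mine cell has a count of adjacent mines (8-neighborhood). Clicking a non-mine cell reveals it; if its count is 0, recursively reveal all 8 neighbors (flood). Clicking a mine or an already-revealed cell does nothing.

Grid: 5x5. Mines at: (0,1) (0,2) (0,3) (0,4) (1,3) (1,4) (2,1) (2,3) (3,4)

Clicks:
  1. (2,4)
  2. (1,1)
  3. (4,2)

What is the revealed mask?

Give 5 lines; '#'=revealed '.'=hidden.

Click 1 (2,4) count=4: revealed 1 new [(2,4)] -> total=1
Click 2 (1,1) count=3: revealed 1 new [(1,1)] -> total=2
Click 3 (4,2) count=0: revealed 8 new [(3,0) (3,1) (3,2) (3,3) (4,0) (4,1) (4,2) (4,3)] -> total=10

Answer: .....
.#...
....#
####.
####.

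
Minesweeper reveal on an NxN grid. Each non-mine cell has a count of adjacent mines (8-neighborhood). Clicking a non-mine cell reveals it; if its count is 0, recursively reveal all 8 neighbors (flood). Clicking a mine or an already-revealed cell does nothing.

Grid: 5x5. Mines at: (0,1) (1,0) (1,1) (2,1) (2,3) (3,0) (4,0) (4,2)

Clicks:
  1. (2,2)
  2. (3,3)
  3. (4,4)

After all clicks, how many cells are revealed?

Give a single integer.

Click 1 (2,2) count=3: revealed 1 new [(2,2)] -> total=1
Click 2 (3,3) count=2: revealed 1 new [(3,3)] -> total=2
Click 3 (4,4) count=0: revealed 3 new [(3,4) (4,3) (4,4)] -> total=5

Answer: 5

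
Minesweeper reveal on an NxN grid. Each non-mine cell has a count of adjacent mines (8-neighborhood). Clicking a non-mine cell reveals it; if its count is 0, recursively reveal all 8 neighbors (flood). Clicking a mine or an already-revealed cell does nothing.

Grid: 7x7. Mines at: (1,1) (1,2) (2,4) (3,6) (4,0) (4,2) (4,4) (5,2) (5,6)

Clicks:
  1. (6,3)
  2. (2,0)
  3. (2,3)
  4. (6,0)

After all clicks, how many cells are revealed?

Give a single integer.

Answer: 7

Derivation:
Click 1 (6,3) count=1: revealed 1 new [(6,3)] -> total=1
Click 2 (2,0) count=1: revealed 1 new [(2,0)] -> total=2
Click 3 (2,3) count=2: revealed 1 new [(2,3)] -> total=3
Click 4 (6,0) count=0: revealed 4 new [(5,0) (5,1) (6,0) (6,1)] -> total=7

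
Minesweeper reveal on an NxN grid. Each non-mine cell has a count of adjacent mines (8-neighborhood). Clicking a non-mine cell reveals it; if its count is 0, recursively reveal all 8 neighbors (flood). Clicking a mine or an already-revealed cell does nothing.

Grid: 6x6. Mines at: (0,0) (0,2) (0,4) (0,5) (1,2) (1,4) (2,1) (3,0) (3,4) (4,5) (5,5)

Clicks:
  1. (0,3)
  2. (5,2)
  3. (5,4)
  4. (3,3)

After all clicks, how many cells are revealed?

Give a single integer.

Answer: 14

Derivation:
Click 1 (0,3) count=4: revealed 1 new [(0,3)] -> total=1
Click 2 (5,2) count=0: revealed 13 new [(3,1) (3,2) (3,3) (4,0) (4,1) (4,2) (4,3) (4,4) (5,0) (5,1) (5,2) (5,3) (5,4)] -> total=14
Click 3 (5,4) count=2: revealed 0 new [(none)] -> total=14
Click 4 (3,3) count=1: revealed 0 new [(none)] -> total=14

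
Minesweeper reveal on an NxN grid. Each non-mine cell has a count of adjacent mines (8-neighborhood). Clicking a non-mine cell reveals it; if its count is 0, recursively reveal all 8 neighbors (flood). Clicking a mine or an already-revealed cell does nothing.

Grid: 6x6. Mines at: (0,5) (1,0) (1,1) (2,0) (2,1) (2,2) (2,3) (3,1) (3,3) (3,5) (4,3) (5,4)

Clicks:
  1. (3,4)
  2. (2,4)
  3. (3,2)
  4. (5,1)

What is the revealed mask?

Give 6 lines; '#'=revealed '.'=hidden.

Answer: ......
......
....#.
..#.#.
###...
###...

Derivation:
Click 1 (3,4) count=4: revealed 1 new [(3,4)] -> total=1
Click 2 (2,4) count=3: revealed 1 new [(2,4)] -> total=2
Click 3 (3,2) count=6: revealed 1 new [(3,2)] -> total=3
Click 4 (5,1) count=0: revealed 6 new [(4,0) (4,1) (4,2) (5,0) (5,1) (5,2)] -> total=9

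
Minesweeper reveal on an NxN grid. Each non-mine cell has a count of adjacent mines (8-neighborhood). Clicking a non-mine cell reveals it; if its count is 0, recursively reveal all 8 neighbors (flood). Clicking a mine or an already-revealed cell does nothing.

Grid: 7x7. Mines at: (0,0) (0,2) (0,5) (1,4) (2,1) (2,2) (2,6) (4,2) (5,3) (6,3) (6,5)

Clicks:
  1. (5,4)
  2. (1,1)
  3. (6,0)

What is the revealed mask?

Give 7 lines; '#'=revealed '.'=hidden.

Click 1 (5,4) count=3: revealed 1 new [(5,4)] -> total=1
Click 2 (1,1) count=4: revealed 1 new [(1,1)] -> total=2
Click 3 (6,0) count=0: revealed 10 new [(3,0) (3,1) (4,0) (4,1) (5,0) (5,1) (5,2) (6,0) (6,1) (6,2)] -> total=12

Answer: .......
.#.....
.......
##.....
##.....
###.#..
###....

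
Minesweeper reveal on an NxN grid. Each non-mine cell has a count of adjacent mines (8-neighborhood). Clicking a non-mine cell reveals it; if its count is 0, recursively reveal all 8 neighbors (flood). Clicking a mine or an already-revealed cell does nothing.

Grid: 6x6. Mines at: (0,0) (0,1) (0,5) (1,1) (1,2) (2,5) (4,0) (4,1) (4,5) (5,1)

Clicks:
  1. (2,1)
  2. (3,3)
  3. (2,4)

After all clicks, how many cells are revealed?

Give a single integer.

Answer: 13

Derivation:
Click 1 (2,1) count=2: revealed 1 new [(2,1)] -> total=1
Click 2 (3,3) count=0: revealed 12 new [(2,2) (2,3) (2,4) (3,2) (3,3) (3,4) (4,2) (4,3) (4,4) (5,2) (5,3) (5,4)] -> total=13
Click 3 (2,4) count=1: revealed 0 new [(none)] -> total=13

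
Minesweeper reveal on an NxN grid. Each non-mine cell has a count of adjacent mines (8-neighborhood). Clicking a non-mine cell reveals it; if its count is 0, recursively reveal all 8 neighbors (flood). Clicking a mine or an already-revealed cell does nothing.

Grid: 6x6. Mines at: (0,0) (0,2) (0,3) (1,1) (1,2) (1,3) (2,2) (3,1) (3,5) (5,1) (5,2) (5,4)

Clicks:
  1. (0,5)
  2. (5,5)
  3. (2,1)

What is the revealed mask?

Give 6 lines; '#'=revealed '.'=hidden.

Click 1 (0,5) count=0: revealed 6 new [(0,4) (0,5) (1,4) (1,5) (2,4) (2,5)] -> total=6
Click 2 (5,5) count=1: revealed 1 new [(5,5)] -> total=7
Click 3 (2,1) count=4: revealed 1 new [(2,1)] -> total=8

Answer: ....##
....##
.#..##
......
......
.....#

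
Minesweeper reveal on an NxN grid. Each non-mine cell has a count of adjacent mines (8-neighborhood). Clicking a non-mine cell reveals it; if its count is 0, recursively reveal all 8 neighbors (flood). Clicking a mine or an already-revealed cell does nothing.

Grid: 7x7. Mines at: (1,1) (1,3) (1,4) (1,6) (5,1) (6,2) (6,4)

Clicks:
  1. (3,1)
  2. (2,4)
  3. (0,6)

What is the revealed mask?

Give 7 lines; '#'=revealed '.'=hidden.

Answer: ......#
.......
#######
#######
#######
..#####
.....##

Derivation:
Click 1 (3,1) count=0: revealed 28 new [(2,0) (2,1) (2,2) (2,3) (2,4) (2,5) (2,6) (3,0) (3,1) (3,2) (3,3) (3,4) (3,5) (3,6) (4,0) (4,1) (4,2) (4,3) (4,4) (4,5) (4,6) (5,2) (5,3) (5,4) (5,5) (5,6) (6,5) (6,6)] -> total=28
Click 2 (2,4) count=2: revealed 0 new [(none)] -> total=28
Click 3 (0,6) count=1: revealed 1 new [(0,6)] -> total=29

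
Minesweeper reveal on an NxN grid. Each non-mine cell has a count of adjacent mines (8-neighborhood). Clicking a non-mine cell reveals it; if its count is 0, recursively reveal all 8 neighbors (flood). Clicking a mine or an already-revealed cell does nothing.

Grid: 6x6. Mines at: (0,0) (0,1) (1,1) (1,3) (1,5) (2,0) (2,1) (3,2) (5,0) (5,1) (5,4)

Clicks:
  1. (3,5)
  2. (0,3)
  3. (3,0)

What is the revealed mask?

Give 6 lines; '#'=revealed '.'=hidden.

Answer: ...#..
......
...###
#..###
...###
......

Derivation:
Click 1 (3,5) count=0: revealed 9 new [(2,3) (2,4) (2,5) (3,3) (3,4) (3,5) (4,3) (4,4) (4,5)] -> total=9
Click 2 (0,3) count=1: revealed 1 new [(0,3)] -> total=10
Click 3 (3,0) count=2: revealed 1 new [(3,0)] -> total=11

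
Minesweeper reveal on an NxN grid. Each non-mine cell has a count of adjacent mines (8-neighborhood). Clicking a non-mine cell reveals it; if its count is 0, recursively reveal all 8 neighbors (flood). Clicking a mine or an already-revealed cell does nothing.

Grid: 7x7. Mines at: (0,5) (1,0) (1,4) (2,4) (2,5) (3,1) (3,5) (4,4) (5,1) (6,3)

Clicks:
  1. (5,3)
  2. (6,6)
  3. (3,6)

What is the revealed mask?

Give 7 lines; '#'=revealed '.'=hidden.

Answer: .......
.......
.......
......#
.....##
...####
....###

Derivation:
Click 1 (5,3) count=2: revealed 1 new [(5,3)] -> total=1
Click 2 (6,6) count=0: revealed 8 new [(4,5) (4,6) (5,4) (5,5) (5,6) (6,4) (6,5) (6,6)] -> total=9
Click 3 (3,6) count=2: revealed 1 new [(3,6)] -> total=10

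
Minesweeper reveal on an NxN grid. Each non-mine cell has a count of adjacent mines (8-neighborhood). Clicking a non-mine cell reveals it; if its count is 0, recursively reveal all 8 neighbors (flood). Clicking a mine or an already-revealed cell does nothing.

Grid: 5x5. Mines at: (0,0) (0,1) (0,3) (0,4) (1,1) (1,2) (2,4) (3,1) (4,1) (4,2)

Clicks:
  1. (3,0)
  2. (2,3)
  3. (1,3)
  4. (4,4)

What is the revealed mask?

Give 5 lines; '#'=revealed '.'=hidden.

Answer: .....
...#.
...#.
#..##
...##

Derivation:
Click 1 (3,0) count=2: revealed 1 new [(3,0)] -> total=1
Click 2 (2,3) count=2: revealed 1 new [(2,3)] -> total=2
Click 3 (1,3) count=4: revealed 1 new [(1,3)] -> total=3
Click 4 (4,4) count=0: revealed 4 new [(3,3) (3,4) (4,3) (4,4)] -> total=7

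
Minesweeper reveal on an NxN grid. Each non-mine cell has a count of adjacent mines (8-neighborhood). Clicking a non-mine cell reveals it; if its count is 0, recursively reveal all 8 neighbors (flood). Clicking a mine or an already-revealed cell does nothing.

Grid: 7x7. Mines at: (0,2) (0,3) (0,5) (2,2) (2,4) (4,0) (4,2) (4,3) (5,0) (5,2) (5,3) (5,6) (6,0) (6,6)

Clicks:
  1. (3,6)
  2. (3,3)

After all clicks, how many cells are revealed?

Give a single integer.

Answer: 9

Derivation:
Click 1 (3,6) count=0: revealed 8 new [(1,5) (1,6) (2,5) (2,6) (3,5) (3,6) (4,5) (4,6)] -> total=8
Click 2 (3,3) count=4: revealed 1 new [(3,3)] -> total=9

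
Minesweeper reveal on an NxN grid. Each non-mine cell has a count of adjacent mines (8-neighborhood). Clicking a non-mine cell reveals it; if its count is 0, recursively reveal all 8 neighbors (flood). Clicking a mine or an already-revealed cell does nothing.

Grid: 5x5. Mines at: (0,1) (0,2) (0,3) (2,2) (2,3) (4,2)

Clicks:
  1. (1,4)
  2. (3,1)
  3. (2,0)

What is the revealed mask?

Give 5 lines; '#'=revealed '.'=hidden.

Answer: .....
##..#
##...
##...
##...

Derivation:
Click 1 (1,4) count=2: revealed 1 new [(1,4)] -> total=1
Click 2 (3,1) count=2: revealed 1 new [(3,1)] -> total=2
Click 3 (2,0) count=0: revealed 7 new [(1,0) (1,1) (2,0) (2,1) (3,0) (4,0) (4,1)] -> total=9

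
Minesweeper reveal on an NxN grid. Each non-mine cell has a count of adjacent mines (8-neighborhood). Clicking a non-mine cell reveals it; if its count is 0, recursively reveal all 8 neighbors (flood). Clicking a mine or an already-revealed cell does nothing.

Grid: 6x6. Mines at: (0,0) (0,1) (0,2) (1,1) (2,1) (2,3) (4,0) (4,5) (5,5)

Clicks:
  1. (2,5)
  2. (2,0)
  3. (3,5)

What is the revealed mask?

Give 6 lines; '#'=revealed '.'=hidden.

Answer: ...###
...###
#...##
....##
......
......

Derivation:
Click 1 (2,5) count=0: revealed 10 new [(0,3) (0,4) (0,5) (1,3) (1,4) (1,5) (2,4) (2,5) (3,4) (3,5)] -> total=10
Click 2 (2,0) count=2: revealed 1 new [(2,0)] -> total=11
Click 3 (3,5) count=1: revealed 0 new [(none)] -> total=11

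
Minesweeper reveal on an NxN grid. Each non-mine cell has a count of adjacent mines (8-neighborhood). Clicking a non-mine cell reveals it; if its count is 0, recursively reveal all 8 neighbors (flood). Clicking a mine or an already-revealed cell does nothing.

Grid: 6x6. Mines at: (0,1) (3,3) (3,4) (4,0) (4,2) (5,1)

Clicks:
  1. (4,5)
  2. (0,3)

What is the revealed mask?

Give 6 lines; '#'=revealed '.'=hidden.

Answer: ..####
..####
..####
......
.....#
......

Derivation:
Click 1 (4,5) count=1: revealed 1 new [(4,5)] -> total=1
Click 2 (0,3) count=0: revealed 12 new [(0,2) (0,3) (0,4) (0,5) (1,2) (1,3) (1,4) (1,5) (2,2) (2,3) (2,4) (2,5)] -> total=13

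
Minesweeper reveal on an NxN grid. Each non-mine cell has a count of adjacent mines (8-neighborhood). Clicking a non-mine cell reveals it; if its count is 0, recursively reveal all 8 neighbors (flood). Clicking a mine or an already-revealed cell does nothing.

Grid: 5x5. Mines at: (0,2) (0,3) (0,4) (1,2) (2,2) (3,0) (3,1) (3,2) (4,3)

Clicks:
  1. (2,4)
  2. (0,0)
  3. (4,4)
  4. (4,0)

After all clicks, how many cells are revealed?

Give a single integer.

Click 1 (2,4) count=0: revealed 6 new [(1,3) (1,4) (2,3) (2,4) (3,3) (3,4)] -> total=6
Click 2 (0,0) count=0: revealed 6 new [(0,0) (0,1) (1,0) (1,1) (2,0) (2,1)] -> total=12
Click 3 (4,4) count=1: revealed 1 new [(4,4)] -> total=13
Click 4 (4,0) count=2: revealed 1 new [(4,0)] -> total=14

Answer: 14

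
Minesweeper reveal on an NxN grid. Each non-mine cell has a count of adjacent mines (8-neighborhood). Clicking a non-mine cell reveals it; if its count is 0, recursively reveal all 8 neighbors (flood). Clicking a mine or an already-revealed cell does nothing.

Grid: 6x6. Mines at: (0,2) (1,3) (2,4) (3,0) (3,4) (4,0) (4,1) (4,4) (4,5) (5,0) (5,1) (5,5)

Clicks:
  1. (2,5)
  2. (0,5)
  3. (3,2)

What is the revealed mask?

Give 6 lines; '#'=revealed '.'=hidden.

Answer: ....##
....##
.....#
..#...
......
......

Derivation:
Click 1 (2,5) count=2: revealed 1 new [(2,5)] -> total=1
Click 2 (0,5) count=0: revealed 4 new [(0,4) (0,5) (1,4) (1,5)] -> total=5
Click 3 (3,2) count=1: revealed 1 new [(3,2)] -> total=6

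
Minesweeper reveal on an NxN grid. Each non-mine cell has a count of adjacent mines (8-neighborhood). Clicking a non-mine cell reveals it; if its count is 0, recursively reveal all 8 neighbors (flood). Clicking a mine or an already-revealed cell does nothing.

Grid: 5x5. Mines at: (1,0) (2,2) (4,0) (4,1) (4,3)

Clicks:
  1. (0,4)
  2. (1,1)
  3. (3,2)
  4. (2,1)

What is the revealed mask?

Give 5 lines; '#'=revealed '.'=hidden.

Answer: .####
.####
.#.##
..###
.....

Derivation:
Click 1 (0,4) count=0: revealed 12 new [(0,1) (0,2) (0,3) (0,4) (1,1) (1,2) (1,3) (1,4) (2,3) (2,4) (3,3) (3,4)] -> total=12
Click 2 (1,1) count=2: revealed 0 new [(none)] -> total=12
Click 3 (3,2) count=3: revealed 1 new [(3,2)] -> total=13
Click 4 (2,1) count=2: revealed 1 new [(2,1)] -> total=14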